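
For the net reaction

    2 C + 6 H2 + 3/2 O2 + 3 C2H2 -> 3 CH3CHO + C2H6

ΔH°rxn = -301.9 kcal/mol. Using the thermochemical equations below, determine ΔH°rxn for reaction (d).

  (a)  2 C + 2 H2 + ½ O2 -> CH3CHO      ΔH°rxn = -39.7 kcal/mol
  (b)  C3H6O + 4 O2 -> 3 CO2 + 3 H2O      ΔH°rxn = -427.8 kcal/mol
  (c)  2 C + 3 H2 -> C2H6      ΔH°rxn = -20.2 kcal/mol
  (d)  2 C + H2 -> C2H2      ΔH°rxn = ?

(a) × 3 (scale by 3 for the 3 CH3CHO): (3)·(-39.7) = -119.1 kcal/mol
(b): not needed (CO2 appears nowhere else).
(c) as written (C2H6 already on the product side): -20.2 kcal/mol
(d) reversed and × 3 (reverse to put C2H2 on the reactant side; ×3 to match 3 C2H2 in the target): contributes −3·x
-301.9 = (-119.1) + (-20.2) − 3·x
x = (-301.9 − (-139.3)) / (-3) = 54.2 kcal/mol

ΔH°rxn = 54.2 kcal/mol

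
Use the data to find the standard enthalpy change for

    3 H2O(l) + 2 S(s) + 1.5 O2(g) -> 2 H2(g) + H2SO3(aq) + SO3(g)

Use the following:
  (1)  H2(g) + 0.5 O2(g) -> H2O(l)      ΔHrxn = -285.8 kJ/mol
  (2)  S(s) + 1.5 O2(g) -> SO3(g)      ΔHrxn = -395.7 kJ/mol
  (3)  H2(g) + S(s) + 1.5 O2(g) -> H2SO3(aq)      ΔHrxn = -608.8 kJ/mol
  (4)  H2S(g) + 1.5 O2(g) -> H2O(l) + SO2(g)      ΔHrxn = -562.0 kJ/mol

ΔHrxn = -147.1 kJ/mol

(1) reversed and × 3: (-3)·(-285.8) = +857.4 kJ/mol
(2) as written: -395.7 kJ/mol
(3) as written: -608.8 kJ/mol
(4): not needed.
ΔHrxn = (-3)·(-285.8) + (1)·(-395.7) + (1)·(-608.8) = -147.1 kJ/mol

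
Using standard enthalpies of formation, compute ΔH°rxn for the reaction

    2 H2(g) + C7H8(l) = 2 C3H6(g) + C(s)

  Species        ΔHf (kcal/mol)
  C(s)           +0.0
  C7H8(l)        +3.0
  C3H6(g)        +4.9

ΔH°rxn = 6.8 kcal/mol

Products: 2·(+4.9) + 1·(+0.0) = +9.8
Reactants: 2·(+0.0) + 1·(+3.0) = +3.0
ΔH°rxn = (+9.8) − (+3.0) = 6.8 kcal/mol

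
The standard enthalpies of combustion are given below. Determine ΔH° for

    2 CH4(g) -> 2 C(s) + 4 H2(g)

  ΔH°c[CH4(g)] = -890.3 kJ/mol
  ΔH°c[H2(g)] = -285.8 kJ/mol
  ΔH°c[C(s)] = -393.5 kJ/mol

Using ΔH = Σ nΔHc°(reactants) − Σ nΔHc°(products):
= [2·(-890.3)] − [2·(-393.5) + 4·(-285.8)]
= 149.6 kJ/mol

ΔH° = 149.6 kJ/mol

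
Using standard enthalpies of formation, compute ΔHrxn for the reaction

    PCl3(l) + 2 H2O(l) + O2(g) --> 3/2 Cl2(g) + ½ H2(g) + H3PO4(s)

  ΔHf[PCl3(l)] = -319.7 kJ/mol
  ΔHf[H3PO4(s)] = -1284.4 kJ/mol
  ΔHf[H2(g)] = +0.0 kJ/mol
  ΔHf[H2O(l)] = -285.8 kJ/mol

ΔHrxn = -393.1 kJ/mol

ΔH°rxn = Σ nΔHf°(products) − Σ nΔHf°(reactants).
Products: 3/2·(+0.0) + 1/2·(+0.0) + 1·(-1284.4) = -1284.4
Reactants: 1·(-319.7) + 2·(-285.8) + 1·(+0.0) = -891.3
ΔHrxn = (-1284.4) − (-891.3) = -393.1 kJ/mol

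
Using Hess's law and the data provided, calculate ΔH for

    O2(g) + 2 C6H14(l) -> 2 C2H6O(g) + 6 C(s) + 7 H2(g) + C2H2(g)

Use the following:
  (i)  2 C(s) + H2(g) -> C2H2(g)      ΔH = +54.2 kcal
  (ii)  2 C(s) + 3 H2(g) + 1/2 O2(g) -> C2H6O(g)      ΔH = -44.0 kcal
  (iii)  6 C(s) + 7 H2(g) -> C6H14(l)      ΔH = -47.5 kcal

ΔH = 61.2 kcal

(i) as written: +54.2 kcal
(ii) × 2: (2)·(-44.0) = -88.0 kcal
(iii) reversed and × 2: (-2)·(-47.5) = +95.0 kcal
ΔH = (+54.2) + (-88.0) + (+95.0) = 61.2 kcal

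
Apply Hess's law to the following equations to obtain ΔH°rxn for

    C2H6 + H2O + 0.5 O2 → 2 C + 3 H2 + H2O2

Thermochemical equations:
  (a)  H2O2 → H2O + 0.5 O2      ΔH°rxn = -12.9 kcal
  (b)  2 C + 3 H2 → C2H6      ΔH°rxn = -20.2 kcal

ΔH°rxn = 33.1 kcal

(a) reversed (H2O2 must end up as a product): +12.9 kcal
(b) reversed (reverse to put C2H6 on the reactant side): +20.2 kcal
ΔH°rxn = (+12.9) + (+20.2) = 33.1 kcal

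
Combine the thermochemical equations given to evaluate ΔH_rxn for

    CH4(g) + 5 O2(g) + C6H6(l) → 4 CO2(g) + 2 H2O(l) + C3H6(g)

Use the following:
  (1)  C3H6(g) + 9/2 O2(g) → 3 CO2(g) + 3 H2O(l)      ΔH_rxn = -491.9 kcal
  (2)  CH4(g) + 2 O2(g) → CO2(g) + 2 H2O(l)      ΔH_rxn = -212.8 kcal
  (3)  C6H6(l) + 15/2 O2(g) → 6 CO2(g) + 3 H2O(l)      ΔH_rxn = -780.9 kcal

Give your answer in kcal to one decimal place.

(1) reversed: +491.9 kcal
(2) as written: -212.8 kcal
(3) as written: -780.9 kcal
Summing the manipulated equations, ΔH_rxn = (-1)·(-491.9) + (1)·(-212.8) + (1)·(-780.9) = -501.8 kcal

ΔH_rxn = -501.8 kcal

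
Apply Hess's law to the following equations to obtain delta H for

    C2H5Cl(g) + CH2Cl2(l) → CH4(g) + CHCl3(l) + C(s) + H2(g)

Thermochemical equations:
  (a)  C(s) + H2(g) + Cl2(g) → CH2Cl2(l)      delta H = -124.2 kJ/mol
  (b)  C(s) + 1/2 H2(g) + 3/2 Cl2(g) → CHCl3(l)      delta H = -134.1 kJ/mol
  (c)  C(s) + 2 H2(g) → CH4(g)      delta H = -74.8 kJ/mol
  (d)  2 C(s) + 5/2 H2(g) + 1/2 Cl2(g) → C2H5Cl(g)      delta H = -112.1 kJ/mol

delta H = 27.4 kJ/mol

(a) reversed (reverse to put CH2Cl2(l) on the reactant side): +124.2 kJ/mol
(b) as written (CHCl3(l) already on the product side): -134.1 kJ/mol
(c) as written (CH4(g) already on the product side): -74.8 kJ/mol
(d) reversed (reverse to put C2H5Cl(g) on the reactant side): +112.1 kJ/mol
Combining the equations, delta H = (-1)·(-124.2) + (1)·(-134.1) + (1)·(-74.8) + (-1)·(-112.1) = 27.4 kJ/mol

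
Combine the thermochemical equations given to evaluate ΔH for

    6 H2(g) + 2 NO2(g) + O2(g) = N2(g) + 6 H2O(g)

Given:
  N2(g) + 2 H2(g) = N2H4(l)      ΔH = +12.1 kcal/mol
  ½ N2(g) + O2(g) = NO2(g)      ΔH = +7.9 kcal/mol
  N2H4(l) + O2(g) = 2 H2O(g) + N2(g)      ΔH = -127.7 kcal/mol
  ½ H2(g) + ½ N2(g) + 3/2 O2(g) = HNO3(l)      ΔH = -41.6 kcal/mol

equation 1 × 3: (3)·(+12.1) = +36.3 kcal/mol
equation 2 reversed and × 2: (-2)·(+7.9) = -15.8 kcal/mol
equation 3 × 3: (3)·(-127.7) = -383.1 kcal/mol
equation 4: not needed.
ΔH = (3)·(+12.1) + (-2)·(+7.9) + (3)·(-127.7) = -362.6 kcal/mol

ΔH = -362.6 kcal/mol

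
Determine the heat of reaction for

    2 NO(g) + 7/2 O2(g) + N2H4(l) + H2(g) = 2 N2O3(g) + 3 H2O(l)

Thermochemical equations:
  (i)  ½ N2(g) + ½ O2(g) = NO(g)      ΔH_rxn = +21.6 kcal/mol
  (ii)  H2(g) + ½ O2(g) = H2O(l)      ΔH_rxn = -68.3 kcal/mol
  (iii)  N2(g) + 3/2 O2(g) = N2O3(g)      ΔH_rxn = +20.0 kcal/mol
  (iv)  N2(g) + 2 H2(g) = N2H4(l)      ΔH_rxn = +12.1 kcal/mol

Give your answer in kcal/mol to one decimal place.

(i) reversed and × 2: (-2)·(+21.6) = -43.2 kcal/mol
(ii) × 3: (3)·(-68.3) = -204.9 kcal/mol
(iii) × 2: (2)·(+20.0) = +40.0 kcal/mol
(iv) reversed: -12.1 kcal/mol
ΔH_rxn = (-2)·(+21.6) + (3)·(-68.3) + (2)·(+20.0) + (-1)·(+12.1) = -220.2 kcal/mol

ΔH_rxn = -220.2 kcal/mol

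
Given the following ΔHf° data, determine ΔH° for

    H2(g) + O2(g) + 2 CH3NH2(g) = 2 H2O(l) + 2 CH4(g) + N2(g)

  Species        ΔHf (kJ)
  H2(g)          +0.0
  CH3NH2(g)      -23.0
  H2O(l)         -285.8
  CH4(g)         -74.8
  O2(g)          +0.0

ΔH° = -675.2 kJ

Products: 2·(-285.8) + 2·(-74.8) + 1·(+0.0) = -721.2
Reactants: 1·(+0.0) + 1·(+0.0) + 2·(-23.0) = -46.0
ΔH° = (-721.2) − (-46.0) = -675.2 kJ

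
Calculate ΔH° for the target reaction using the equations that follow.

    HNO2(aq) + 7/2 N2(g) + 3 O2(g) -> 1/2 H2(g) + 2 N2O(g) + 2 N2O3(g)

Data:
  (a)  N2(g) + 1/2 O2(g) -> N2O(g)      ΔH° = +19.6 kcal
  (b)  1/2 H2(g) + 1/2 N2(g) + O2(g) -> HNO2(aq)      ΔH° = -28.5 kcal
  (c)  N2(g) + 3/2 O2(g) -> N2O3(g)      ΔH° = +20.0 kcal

(a) × 2 (scale by 2 for the 2 N2O(g)): (2)·(+19.6) = +39.2 kcal
(b) reversed (HNO2(aq) must end up as a reactant): +28.5 kcal
(c) × 2 (scale by 2 for the 2 N2O3(g)): (2)·(+20.0) = +40.0 kcal
ΔH° = (+39.2) + (+28.5) + (+40.0) = 107.7 kcal

ΔH° = 107.7 kcal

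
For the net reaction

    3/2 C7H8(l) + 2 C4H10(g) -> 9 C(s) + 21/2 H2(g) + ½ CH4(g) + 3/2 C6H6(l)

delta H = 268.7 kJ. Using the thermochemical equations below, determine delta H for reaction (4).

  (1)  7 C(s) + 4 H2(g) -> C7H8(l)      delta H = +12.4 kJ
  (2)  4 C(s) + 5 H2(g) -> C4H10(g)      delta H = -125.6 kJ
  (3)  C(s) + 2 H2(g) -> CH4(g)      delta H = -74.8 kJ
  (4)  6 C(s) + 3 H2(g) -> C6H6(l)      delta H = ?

(1) reversed and × 3/2: (-3/2)·(+12.4) = -18.6 kJ
(2) reversed and × 2: (-2)·(-125.6) = +251.2 kJ
(3) × 1/2: (1/2)·(-74.8) = -37.4 kJ
(4) × 3/2: contributes 3/2·x
+268.7 = (-18.6) + (+251.2) + (-37.4) + 3/2·x
x = (+268.7 − (+195.2)) / (3/2) = 49.0 kJ

delta H = 49.0 kJ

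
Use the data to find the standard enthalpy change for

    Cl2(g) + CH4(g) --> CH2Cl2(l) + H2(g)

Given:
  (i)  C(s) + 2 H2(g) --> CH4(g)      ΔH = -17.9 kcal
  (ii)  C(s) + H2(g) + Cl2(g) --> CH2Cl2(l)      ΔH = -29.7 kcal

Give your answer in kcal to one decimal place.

(i) reversed: +17.9 kcal
(ii) as written: -29.7 kcal
ΔH = (-1)·(-17.9) + (1)·(-29.7) = -11.8 kcal

ΔH = -11.8 kcal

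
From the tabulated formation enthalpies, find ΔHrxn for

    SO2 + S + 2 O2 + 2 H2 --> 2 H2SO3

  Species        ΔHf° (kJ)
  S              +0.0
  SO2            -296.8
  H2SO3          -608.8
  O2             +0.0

ΔHrxn = -920.8 kJ

ΔH°rxn = Σ nΔHf°(products) − Σ nΔHf°(reactants).
Products: 2·(-608.8) = -1217.6
Reactants: 1·(-296.8) + 1·(+0.0) + 2·(+0.0) + 2·(+0.0) = -296.8
ΔHrxn = (-1217.6) − (-296.8) = -920.8 kJ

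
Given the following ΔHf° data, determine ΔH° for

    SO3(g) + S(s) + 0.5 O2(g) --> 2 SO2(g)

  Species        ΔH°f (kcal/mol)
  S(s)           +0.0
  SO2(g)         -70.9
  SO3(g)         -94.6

ΔH° = -47.2 kcal/mol

Products: 2·(-70.9) = -141.8
Reactants: 1·(-94.6) + 1·(+0.0) + 1/2·(+0.0) = -94.6
ΔH° = (-141.8) − (-94.6) = -47.2 kcal/mol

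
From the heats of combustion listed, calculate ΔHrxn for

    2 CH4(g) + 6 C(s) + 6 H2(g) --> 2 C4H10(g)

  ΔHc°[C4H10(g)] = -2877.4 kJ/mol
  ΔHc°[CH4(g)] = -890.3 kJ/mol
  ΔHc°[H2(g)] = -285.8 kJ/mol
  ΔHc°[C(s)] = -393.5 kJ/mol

ΔHrxn = -101.6 kJ/mol

With combustion enthalpies, reactants minus products:
= [2·(-890.3) + 6·(-393.5) + 6·(-285.8)] − [2·(-2877.4)]
= -101.6 kJ/mol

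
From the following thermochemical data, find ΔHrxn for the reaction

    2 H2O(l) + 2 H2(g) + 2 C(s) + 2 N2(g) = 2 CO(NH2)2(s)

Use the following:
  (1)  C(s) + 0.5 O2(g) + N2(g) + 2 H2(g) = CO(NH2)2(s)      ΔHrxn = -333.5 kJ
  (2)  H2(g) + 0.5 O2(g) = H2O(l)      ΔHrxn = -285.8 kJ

(1) × 2: (2)·(-333.5) = -667.0 kJ
(2) reversed and × 2: (-2)·(-285.8) = +571.6 kJ
ΔHrxn = (-667.0) + (+571.6) = -95.4 kJ

ΔHrxn = -95.4 kJ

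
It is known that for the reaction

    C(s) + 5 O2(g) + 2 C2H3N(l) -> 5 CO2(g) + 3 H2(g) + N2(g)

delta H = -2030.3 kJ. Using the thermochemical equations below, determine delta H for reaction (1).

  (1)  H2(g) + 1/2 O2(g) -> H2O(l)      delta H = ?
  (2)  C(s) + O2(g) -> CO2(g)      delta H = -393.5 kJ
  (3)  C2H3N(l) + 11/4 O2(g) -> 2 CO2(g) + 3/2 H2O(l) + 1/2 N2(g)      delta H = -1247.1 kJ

delta H = -285.8 kJ

(1) reversed and × 3: contributes −3·x
(2) as written: -393.5 kJ
(3) × 2: (2)·(-1247.1) = -2494.2 kJ
-2030.3 = (-393.5) + (-2494.2) − 3·x
x = (-2030.3 − (-2887.7)) / (-3) = -285.8 kJ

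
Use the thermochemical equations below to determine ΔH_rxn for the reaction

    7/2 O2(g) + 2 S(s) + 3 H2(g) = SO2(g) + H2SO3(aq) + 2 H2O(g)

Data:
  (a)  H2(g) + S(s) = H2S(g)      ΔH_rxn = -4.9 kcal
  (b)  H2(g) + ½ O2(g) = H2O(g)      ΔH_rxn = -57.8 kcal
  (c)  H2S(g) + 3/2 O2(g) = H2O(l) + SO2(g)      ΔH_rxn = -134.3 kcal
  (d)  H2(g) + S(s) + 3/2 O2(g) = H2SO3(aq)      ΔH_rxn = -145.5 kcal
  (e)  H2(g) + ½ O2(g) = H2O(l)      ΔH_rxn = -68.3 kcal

(a) as written: -4.9 kcal
(b) × 2 (scale by 2 for the 2 H2O(g)): (2)·(-57.8) = -115.6 kcal
(c) as written (SO2(g) already on the product side): -134.3 kcal
(d) as written (H2SO3(aq) already on the product side): -145.5 kcal
(e) reversed: +68.3 kcal
ΔH_rxn = (1)·(-4.9) + (2)·(-57.8) + (1)·(-134.3) + (1)·(-145.5) + (-1)·(-68.3) = -332.0 kcal

ΔH_rxn = -332.0 kcal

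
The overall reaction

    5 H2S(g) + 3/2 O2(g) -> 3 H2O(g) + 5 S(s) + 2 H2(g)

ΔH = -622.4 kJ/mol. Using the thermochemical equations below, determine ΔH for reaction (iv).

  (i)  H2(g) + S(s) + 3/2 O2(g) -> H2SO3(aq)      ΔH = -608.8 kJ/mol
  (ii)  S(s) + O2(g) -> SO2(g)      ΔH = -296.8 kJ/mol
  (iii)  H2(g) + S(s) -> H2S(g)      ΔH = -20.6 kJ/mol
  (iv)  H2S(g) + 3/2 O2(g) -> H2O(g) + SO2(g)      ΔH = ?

ΔH = -518.0 kJ/mol

(i): not needed.
(ii) reversed and × 3: (-3)·(-296.8) = +890.4 kJ/mol
(iii) reversed and × 2: (-2)·(-20.6) = +41.2 kJ/mol
(iv) × 3: contributes 3·x
-622.4 = (+890.4) + (+41.2) + 3·x
x = (-622.4 − (+931.6)) / (3) = -518.0 kJ/mol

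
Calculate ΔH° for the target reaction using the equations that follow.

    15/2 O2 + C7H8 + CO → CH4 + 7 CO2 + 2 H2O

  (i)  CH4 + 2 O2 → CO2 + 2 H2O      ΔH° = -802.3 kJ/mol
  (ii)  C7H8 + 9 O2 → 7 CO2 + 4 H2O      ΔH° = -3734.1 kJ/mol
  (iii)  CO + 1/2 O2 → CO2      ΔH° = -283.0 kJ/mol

ΔH° = -3214.8 kJ/mol

(i) reversed: +802.3 kJ/mol
(ii) as written: -3734.1 kJ/mol
(iii) as written: -283.0 kJ/mol
ΔH° = (-1)·(-802.3) + (1)·(-3734.1) + (1)·(-283.0) = -3214.8 kJ/mol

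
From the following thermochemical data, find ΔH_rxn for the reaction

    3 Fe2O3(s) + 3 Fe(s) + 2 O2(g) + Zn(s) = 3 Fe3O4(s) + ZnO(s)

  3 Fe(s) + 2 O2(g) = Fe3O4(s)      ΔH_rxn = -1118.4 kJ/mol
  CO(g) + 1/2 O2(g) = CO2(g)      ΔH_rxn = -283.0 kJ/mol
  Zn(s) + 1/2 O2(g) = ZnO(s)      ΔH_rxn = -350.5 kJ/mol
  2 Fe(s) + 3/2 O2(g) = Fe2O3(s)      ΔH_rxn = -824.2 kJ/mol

equation 1 × 3: (3)·(-1118.4) = -3355.2 kJ/mol
equation 2: not needed.
equation 3 as written: -350.5 kJ/mol
equation 4 reversed and × 3: (-3)·(-824.2) = +2472.6 kJ/mol
ΔH_rxn = (-3355.2) + (-350.5) + (+2472.6) = -1233.1 kJ/mol

ΔH_rxn = -1233.1 kJ/mol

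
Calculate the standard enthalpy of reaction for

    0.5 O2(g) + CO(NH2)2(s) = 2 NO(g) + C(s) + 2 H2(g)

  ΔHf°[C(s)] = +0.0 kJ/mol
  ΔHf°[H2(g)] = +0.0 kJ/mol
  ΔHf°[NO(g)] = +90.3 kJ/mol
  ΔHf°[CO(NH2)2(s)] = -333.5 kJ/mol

ΔHrxn = 514.1 kJ/mol

Products: 2·(+90.3) + 1·(+0.0) + 2·(+0.0) = +180.6
Reactants: 1/2·(+0.0) + 1·(-333.5) = -333.5
ΔHrxn = (+180.6) − (-333.5) = 514.1 kJ/mol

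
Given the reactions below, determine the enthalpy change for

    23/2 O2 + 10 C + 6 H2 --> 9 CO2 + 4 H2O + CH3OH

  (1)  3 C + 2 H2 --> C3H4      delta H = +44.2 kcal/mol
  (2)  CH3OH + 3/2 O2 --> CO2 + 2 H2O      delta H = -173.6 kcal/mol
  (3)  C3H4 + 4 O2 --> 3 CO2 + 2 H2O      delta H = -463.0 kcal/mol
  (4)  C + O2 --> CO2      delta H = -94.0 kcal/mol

(1) × 3: (3)·(+44.2) = +132.6 kcal/mol
(2) reversed: +173.6 kcal/mol
(3) × 3: (3)·(-463.0) = -1389.0 kcal/mol
(4) as written: -94.0 kcal/mol
Combining the equations, delta H = (+132.6) + (+173.6) + (-1389.0) + (-94.0) = -1176.8 kcal/mol

delta H = -1176.8 kcal/mol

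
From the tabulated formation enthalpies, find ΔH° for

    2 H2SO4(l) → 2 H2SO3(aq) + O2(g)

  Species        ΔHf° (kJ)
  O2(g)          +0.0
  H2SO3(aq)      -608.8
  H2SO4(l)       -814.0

ΔH° = 410.4 kJ

Products: 2·(-608.8) + 1·(+0.0) = -1217.6
Reactants: 2·(-814.0) = -1628.0
ΔH° = (-1217.6) − (-1628.0) = 410.4 kJ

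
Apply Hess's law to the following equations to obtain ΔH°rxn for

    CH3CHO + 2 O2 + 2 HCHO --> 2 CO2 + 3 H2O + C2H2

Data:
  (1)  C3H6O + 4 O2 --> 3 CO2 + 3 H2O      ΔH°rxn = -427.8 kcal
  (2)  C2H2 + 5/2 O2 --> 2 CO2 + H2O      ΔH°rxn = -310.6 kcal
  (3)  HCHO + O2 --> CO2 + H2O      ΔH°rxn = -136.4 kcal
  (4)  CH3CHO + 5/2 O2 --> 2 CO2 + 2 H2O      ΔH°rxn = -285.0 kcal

(1): not needed (C3H6O appears nowhere else).
(2) reversed (C2H2 must end up as a product): +310.6 kcal
(3) × 2 (×2 to match 2 HCHO in the target): (2)·(-136.4) = -272.8 kcal
(4) as written (CH3CHO already on the reactant side): -285.0 kcal
ΔH°rxn = (+310.6) + (-272.8) + (-285.0) = -247.2 kcal

ΔH°rxn = -247.2 kcal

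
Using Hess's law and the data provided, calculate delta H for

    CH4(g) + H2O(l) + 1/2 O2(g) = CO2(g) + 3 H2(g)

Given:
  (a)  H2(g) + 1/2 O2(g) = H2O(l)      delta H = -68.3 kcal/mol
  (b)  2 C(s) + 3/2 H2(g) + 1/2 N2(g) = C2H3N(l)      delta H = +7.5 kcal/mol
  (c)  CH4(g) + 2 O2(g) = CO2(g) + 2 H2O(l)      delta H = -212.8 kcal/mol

delta H = -7.9 kcal/mol

(a) reversed and × 3: (-3)·(-68.3) = +204.9 kcal/mol
(b): not needed (C(s) appears nowhere else).
(c) as written (CH4(g) already on the reactant side): -212.8 kcal/mol
Combining the equations, delta H = (+204.9) + (-212.8) = -7.9 kcal/mol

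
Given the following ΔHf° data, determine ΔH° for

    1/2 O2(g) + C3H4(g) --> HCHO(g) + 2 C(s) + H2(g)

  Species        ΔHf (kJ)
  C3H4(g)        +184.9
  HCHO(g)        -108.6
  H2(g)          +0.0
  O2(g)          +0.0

Products: 1·(-108.6) + 2·(+0.0) + 1·(+0.0) = -108.6
Reactants: 1/2·(+0.0) + 1·(+184.9) = +184.9
ΔH° = (-108.6) − (+184.9) = -293.5 kJ

ΔH° = -293.5 kJ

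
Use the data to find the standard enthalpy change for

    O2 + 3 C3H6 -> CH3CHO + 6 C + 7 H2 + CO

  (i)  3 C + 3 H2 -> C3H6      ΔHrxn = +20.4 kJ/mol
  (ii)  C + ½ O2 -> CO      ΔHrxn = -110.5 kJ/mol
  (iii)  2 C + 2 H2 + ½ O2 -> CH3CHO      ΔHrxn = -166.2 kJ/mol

ΔHrxn = -337.9 kJ/mol

(i) reversed and × 3 (reverse to put C3H6 on the reactant side; ×3 to match 3 C3H6 in the target): (-3)·(+20.4) = -61.2 kJ/mol
(ii) as written (CO already on the product side): -110.5 kJ/mol
(iii) as written (CH3CHO already on the product side): -166.2 kJ/mol
ΔHrxn = (-3)·(+20.4) + (1)·(-110.5) + (1)·(-166.2) = -337.9 kJ/mol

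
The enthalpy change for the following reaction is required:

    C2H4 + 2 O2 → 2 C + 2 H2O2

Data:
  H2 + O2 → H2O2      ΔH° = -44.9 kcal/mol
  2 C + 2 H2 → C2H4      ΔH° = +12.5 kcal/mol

ΔH° = -102.3 kcal/mol

equation 1 × 2: (2)·(-44.9) = -89.8 kcal/mol
equation 2 reversed: -12.5 kcal/mol
By Hess's law, ΔH° = (-89.8) + (-12.5) = -102.3 kcal/mol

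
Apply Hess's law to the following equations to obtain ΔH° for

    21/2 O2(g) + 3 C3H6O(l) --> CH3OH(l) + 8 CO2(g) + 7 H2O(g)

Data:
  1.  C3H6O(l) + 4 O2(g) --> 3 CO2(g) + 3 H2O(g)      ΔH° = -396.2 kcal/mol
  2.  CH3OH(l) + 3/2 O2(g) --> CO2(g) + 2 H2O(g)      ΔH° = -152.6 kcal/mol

eq. 1 × 3 (×3 to match 3 C3H6O(l) in the target): (3)·(-396.2) = -1188.6 kcal/mol
eq. 2 reversed (CH3OH(l) must end up as a product): +152.6 kcal/mol
Since enthalpy is a state function, ΔH° = (-1188.6) + (+152.6) = -1036.0 kcal/mol

ΔH° = -1036.0 kcal/mol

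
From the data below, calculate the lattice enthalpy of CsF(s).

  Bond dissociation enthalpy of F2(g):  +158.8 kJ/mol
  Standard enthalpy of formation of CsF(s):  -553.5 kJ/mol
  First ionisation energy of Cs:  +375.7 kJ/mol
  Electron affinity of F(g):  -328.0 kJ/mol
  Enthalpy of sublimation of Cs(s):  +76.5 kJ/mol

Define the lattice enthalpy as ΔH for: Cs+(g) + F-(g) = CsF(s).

U = -757.1 kJ/mol

ΔHf° = 1·ΔHsub + 1·(ΣIE) + 1/2·D(F2) + 1·EA + U
-553.5 = 1·(+76.5) + 1·(+375.7) + 1/2·(+158.8) + 1·(-328.0) + U
U = -553.5 − (+203.6) = -757.1 kJ/mol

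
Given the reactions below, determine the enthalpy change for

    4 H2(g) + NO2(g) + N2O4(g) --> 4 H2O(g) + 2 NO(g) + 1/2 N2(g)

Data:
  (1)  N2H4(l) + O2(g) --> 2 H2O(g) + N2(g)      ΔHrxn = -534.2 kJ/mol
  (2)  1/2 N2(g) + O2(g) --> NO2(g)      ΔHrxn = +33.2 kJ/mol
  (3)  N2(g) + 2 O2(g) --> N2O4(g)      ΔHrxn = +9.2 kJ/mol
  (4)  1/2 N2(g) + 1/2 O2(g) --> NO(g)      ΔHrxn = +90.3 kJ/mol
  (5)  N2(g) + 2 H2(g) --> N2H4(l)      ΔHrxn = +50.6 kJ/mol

(1) × 2: (2)·(-534.2) = -1068.4 kJ/mol
(2) reversed: -33.2 kJ/mol
(3) reversed: -9.2 kJ/mol
(4) × 2: (2)·(+90.3) = +180.6 kJ/mol
(5) × 2: (2)·(+50.6) = +101.2 kJ/mol
ΔHrxn = (-1068.4) + (-33.2) + (-9.2) + (+180.6) + (+101.2) = -829.0 kJ/mol

ΔHrxn = -829.0 kJ/mol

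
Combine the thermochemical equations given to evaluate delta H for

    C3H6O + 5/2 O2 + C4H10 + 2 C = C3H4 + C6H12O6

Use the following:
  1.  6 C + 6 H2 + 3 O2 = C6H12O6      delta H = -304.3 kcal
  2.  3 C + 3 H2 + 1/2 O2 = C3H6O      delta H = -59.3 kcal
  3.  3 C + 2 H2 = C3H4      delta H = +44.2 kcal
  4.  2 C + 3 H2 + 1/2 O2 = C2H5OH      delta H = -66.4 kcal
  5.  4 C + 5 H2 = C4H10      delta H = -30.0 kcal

eq. 1 as written (C6H12O6 already on the product side): -304.3 kcal
eq. 2 reversed (reverse to put C3H6O on the reactant side): +59.3 kcal
eq. 3 as written (C3H4 already on the product side): +44.2 kcal
eq. 4: not needed (C2H5OH appears nowhere else).
eq. 5 reversed (reverse to put C4H10 on the reactant side): +30.0 kcal
Summing the manipulated equations, delta H = (-304.3) + (+59.3) + (+44.2) + (+30.0) = -170.8 kcal

delta H = -170.8 kcal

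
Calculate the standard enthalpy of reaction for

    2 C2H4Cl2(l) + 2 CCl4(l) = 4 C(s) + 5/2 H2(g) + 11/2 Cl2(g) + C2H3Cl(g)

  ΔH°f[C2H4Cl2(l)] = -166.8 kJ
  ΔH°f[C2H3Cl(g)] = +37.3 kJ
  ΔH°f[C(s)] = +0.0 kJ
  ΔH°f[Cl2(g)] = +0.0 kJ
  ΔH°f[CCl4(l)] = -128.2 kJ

Products: 4·(+0.0) + 5/2·(+0.0) + 11/2·(+0.0) + 1·(+37.3) = +37.3
Reactants: 2·(-166.8) + 2·(-128.2) = -590.0
ΔHrxn = (+37.3) − (-590.0) = 627.3 kJ

ΔHrxn = 627.3 kJ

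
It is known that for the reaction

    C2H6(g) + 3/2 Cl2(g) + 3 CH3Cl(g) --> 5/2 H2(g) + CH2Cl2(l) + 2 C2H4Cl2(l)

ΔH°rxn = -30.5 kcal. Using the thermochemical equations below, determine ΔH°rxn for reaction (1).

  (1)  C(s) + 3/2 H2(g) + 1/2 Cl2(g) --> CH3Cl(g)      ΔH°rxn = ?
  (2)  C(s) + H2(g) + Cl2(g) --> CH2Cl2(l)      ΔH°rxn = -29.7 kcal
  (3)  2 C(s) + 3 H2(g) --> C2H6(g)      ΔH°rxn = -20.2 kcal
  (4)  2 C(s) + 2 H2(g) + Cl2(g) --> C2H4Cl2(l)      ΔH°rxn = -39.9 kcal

ΔH°rxn = -19.6 kcal

(1) reversed and × 3: contributes −3·x
(2) as written: -29.7 kcal
(3) reversed: +20.2 kcal
(4) × 2: (2)·(-39.9) = -79.8 kcal
-30.5 = (-29.7) + (+20.2) + (-79.8) − 3·x
x = (-30.5 − (-89.3)) / (-3) = -19.6 kcal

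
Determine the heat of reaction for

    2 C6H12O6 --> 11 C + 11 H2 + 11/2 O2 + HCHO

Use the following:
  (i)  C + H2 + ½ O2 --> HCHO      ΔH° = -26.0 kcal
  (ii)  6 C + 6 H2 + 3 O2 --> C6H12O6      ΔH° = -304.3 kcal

ΔH° = 582.6 kcal

(i) as written (HCHO already on the product side): -26.0 kcal
(ii) reversed and × 2 (reverse to put C6H12O6 on the reactant side; scale by 2 for the 2 C6H12O6): (-2)·(-304.3) = +608.6 kcal
Since enthalpy is a state function, ΔH° = (1)·(-26.0) + (-2)·(-304.3) = 582.6 kcal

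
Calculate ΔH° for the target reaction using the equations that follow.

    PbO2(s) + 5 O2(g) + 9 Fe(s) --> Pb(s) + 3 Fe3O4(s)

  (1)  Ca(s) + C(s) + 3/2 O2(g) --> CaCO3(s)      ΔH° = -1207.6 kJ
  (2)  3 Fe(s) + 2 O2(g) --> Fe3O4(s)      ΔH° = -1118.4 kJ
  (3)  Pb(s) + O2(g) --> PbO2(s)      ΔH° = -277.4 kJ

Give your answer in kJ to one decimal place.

(1): not needed (CaCO3(s) appears nowhere else).
(2) × 3 (×3 to match 3 Fe3O4(s) in the target): (3)·(-1118.4) = -3355.2 kJ
(3) reversed (reverse to put PbO2(s) on the reactant side): +277.4 kJ
ΔH° = (-3355.2) + (+277.4) = -3077.8 kJ

ΔH° = -3077.8 kJ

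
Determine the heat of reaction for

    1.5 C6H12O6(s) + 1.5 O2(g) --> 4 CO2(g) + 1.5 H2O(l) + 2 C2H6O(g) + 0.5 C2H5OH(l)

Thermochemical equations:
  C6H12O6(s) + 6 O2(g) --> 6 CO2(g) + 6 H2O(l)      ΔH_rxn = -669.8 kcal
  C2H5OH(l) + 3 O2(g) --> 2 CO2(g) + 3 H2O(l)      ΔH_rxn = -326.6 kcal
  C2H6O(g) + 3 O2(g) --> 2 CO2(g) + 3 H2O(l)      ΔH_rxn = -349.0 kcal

ΔH_rxn = -143.4 kcal

equation 1 × 3/2: (3/2)·(-669.8) = -1004.7 kcal
equation 2 reversed and × 1/2: (-1/2)·(-326.6) = +163.3 kcal
equation 3 reversed and × 2: (-2)·(-349.0) = +698.0 kcal
Since enthalpy is a state function, ΔH_rxn = (3/2)·(-669.8) + (-1/2)·(-326.6) + (-2)·(-349.0) = -143.4 kcal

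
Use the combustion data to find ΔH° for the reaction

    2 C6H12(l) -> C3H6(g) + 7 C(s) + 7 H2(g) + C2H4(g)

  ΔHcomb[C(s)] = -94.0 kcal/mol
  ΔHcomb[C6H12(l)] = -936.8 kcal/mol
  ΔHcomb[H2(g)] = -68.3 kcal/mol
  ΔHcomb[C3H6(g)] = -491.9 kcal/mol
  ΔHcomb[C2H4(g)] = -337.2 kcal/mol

Using ΔH = Σ nΔHc°(reactants) − Σ nΔHc°(products):
= [2·(-936.8)] − [1·(-491.9) + 7·(-94.0) + 7·(-68.3) + 1·(-337.2)]
= 91.6 kcal/mol

ΔH° = 91.6 kcal/mol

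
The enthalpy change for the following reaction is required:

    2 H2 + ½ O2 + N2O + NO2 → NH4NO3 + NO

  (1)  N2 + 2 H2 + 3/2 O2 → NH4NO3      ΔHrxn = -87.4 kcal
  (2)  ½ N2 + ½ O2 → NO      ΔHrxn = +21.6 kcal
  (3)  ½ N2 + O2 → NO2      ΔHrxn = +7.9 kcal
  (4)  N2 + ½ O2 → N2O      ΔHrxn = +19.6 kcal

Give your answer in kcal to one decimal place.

(1) as written (NH4NO3 already on the product side): -87.4 kcal
(2) as written (NO already on the product side): +21.6 kcal
(3) reversed (NO2 must end up as a reactant): -7.9 kcal
(4) reversed (reverse to put N2O on the reactant side): -19.6 kcal
ΔHrxn = (-87.4) + (+21.6) + (-7.9) + (-19.6) = -93.3 kcal

ΔHrxn = -93.3 kcal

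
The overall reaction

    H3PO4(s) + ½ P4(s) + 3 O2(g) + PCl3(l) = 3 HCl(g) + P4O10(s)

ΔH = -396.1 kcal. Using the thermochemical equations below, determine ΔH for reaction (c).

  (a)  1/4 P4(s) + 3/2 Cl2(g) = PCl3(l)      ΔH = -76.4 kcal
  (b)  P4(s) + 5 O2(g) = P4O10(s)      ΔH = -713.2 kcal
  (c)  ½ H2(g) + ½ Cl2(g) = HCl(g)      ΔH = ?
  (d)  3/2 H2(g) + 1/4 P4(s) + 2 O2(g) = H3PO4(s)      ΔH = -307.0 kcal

(a) reversed (PCl3(l) must end up as a reactant): +76.4 kcal
(b) as written (P4O10(s) already on the product side): -713.2 kcal
(c) × 3 (×3 to match 3 HCl(g) in the target): contributes 3·x
(d) reversed (reverse to put H3PO4(s) on the reactant side): +307.0 kcal
-396.1 = (+76.4) + (-713.2) + (+307.0) + 3·x
x = (-396.1 − (-329.8)) / (3) = -22.1 kcal

ΔH = -22.1 kcal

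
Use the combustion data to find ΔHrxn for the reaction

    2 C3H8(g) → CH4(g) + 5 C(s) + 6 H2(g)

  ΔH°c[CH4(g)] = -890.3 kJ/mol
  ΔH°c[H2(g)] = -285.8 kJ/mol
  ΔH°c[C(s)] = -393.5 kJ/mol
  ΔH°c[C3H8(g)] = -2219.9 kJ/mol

ΔHrxn = 132.8 kJ/mol

With combustion enthalpies, reactants minus products:
= [2·(-2219.9)] − [1·(-890.3) + 5·(-393.5) + 6·(-285.8)]
= 132.8 kJ/mol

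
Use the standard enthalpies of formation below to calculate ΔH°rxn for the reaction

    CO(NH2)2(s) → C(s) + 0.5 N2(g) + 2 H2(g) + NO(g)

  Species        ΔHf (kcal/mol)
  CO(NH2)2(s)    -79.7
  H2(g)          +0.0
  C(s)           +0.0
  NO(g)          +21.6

Products: 1·(+0.0) + 1/2·(+0.0) + 2·(+0.0) + 1·(+21.6) = +21.6
Reactants: 1·(-79.7) = -79.7
ΔH°rxn = (+21.6) − (-79.7) = 101.3 kcal/mol

ΔH°rxn = 101.3 kcal/mol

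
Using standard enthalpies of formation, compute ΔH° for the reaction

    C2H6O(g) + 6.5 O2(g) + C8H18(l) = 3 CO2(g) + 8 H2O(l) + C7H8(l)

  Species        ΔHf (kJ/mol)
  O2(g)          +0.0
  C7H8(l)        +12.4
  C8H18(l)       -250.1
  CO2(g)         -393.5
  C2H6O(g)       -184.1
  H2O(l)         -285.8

Products: 3·(-393.5) + 8·(-285.8) + 1·(+12.4) = -3454.5
Reactants: 1·(-184.1) + 13/2·(+0.0) + 1·(-250.1) = -434.2
ΔH° = (-3454.5) − (-434.2) = -3020.3 kJ/mol

ΔH° = -3020.3 kJ/mol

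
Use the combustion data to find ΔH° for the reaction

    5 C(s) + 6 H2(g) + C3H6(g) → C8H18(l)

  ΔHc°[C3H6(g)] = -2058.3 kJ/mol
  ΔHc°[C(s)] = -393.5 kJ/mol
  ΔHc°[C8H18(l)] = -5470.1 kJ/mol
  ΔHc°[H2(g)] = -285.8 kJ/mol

ΔH° = -270.5 kJ/mol

Using ΔH = Σ nΔHc°(reactants) − Σ nΔHc°(products):
= [5·(-393.5) + 6·(-285.8) + 1·(-2058.3)] − [1·(-5470.1)]
= -270.5 kJ/mol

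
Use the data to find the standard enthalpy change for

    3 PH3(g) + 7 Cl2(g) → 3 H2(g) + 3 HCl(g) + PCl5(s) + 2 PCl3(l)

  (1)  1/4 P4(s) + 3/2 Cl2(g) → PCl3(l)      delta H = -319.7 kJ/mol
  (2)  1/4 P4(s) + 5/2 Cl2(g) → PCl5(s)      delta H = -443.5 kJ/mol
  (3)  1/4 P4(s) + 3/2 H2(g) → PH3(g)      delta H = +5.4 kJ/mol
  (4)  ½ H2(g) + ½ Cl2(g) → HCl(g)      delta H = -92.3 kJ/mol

delta H = -1376.0 kJ/mol

(1) × 2 (scale by 2 for the 2 PCl3(l)): (2)·(-319.7) = -639.4 kJ/mol
(2) as written (PCl5(s) already on the product side): -443.5 kJ/mol
(3) reversed and × 3 (PH3(g) must end up as a reactant; ×3 to match 3 PH3(g) in the target): (-3)·(+5.4) = -16.2 kJ/mol
(4) × 3 (scale by 3 for the 3 HCl(g)): (3)·(-92.3) = -276.9 kJ/mol
Since enthalpy is a state function, delta H = (2)·(-319.7) + (1)·(-443.5) + (-3)·(+5.4) + (3)·(-92.3) = -1376.0 kJ/mol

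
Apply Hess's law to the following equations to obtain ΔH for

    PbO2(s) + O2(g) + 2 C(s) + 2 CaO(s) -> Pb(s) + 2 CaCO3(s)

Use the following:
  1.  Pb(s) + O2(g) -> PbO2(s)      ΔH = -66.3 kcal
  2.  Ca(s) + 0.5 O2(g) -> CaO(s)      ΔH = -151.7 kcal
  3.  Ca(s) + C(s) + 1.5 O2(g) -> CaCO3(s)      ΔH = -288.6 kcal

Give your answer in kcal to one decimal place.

ΔH = -207.5 kcal

eq. 1 reversed (PbO2(s) must end up as a reactant): +66.3 kcal
eq. 2 reversed and × 2 (reverse to put CaO(s) on the reactant side; scale by 2 for the 2 CaO(s)): (-2)·(-151.7) = +303.4 kcal
eq. 3 × 2 (scale by 2 for the 2 CaCO3(s)): (2)·(-288.6) = -577.2 kcal
Summing the manipulated equations, ΔH = (-1)·(-66.3) + (-2)·(-151.7) + (2)·(-288.6) = -207.5 kcal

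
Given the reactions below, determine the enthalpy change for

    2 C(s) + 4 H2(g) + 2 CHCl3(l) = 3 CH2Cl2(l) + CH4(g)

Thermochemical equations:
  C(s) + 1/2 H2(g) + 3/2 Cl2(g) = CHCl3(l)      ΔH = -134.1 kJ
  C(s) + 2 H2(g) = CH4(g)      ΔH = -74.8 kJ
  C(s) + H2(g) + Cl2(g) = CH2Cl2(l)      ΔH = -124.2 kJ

equation 1 reversed and × 2: (-2)·(-134.1) = +268.2 kJ
equation 2 as written: -74.8 kJ
equation 3 × 3: (3)·(-124.2) = -372.6 kJ
Summing the manipulated equations, ΔH = (+268.2) + (-74.8) + (-372.6) = -179.2 kJ

ΔH = -179.2 kJ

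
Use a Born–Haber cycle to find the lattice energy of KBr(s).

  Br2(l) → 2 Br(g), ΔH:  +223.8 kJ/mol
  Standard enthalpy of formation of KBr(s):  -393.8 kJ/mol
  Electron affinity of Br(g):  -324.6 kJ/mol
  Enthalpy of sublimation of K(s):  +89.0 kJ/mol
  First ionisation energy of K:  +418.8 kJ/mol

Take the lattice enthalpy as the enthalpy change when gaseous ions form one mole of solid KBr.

ΔHf° = 1·ΔHsub + 1·(ΣIE) + 1/2·D(Br2) + 1·EA + U
-393.8 = 1·(+89.0) + 1·(+418.8) + 1/2·(+223.8) + 1·(-324.6) + U
U = -393.8 − (+295.1) = -688.9 kJ/mol

U = -688.9 kJ/mol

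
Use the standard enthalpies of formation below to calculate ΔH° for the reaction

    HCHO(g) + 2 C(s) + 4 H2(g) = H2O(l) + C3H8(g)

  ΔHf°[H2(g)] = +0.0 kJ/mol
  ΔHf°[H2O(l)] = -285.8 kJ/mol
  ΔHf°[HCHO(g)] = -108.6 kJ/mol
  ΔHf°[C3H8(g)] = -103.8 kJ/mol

Products: 1·(-285.8) + 1·(-103.8) = -389.6
Reactants: 1·(-108.6) + 2·(+0.0) + 4·(+0.0) = -108.6
ΔH° = (-389.6) − (-108.6) = -281.0 kJ/mol

ΔH° = -281.0 kJ/mol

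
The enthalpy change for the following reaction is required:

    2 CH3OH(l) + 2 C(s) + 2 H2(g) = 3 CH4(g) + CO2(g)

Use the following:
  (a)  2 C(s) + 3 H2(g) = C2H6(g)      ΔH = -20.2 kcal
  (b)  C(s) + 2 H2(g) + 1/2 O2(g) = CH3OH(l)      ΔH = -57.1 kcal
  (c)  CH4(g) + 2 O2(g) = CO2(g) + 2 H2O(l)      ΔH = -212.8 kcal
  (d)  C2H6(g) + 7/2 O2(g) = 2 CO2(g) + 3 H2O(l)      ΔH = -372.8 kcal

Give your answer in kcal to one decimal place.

ΔH = -33.4 kcal

(a) × 2: (2)·(-20.2) = -40.4 kcal
(b) reversed and × 2 (reverse to put CH3OH(l) on the reactant side; ×2 to match 2 CH3OH(l) in the target): (-2)·(-57.1) = +114.2 kcal
(c) reversed and × 3 (CH4(g) must end up as a product; ×3 to match 3 CH4(g) in the target): (-3)·(-212.8) = +638.4 kcal
(d) × 2: (2)·(-372.8) = -745.6 kcal
Summing the manipulated equations, ΔH = (2)·(-20.2) + (-2)·(-57.1) + (-3)·(-212.8) + (2)·(-372.8) = -33.4 kcal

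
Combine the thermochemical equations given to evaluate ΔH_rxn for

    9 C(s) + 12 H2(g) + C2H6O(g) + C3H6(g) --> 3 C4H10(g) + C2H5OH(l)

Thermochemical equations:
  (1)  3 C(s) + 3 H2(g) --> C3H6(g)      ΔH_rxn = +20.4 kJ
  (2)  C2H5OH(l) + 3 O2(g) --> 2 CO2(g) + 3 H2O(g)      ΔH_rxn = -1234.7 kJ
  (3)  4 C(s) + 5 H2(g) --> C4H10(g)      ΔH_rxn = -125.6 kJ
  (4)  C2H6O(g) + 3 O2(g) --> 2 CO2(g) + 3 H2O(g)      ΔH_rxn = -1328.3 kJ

ΔH_rxn = -490.8 kJ

(1) reversed (reverse to put C3H6(g) on the reactant side): -20.4 kJ
(2) reversed (C2H5OH(l) must end up as a product): +1234.7 kJ
(3) × 3 (×3 to match 3 C4H10(g) in the target): (3)·(-125.6) = -376.8 kJ
(4) as written (C2H6O(g) already on the reactant side): -1328.3 kJ
ΔH_rxn = (-20.4) + (+1234.7) + (-376.8) + (-1328.3) = -490.8 kJ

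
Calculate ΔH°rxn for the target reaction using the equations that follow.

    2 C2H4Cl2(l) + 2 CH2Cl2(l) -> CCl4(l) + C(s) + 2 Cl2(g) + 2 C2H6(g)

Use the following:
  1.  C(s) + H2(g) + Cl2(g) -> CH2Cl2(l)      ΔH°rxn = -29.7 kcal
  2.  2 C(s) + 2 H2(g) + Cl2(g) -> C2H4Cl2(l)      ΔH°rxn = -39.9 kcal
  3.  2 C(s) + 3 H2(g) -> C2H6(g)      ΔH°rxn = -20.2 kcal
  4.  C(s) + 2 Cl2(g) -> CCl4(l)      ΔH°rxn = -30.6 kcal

eq. 1 reversed and × 2 (reverse to put CH2Cl2(l) on the reactant side; ×2 to match 2 CH2Cl2(l) in the target): (-2)·(-29.7) = +59.4 kcal
eq. 2 reversed and × 2 (C2H4Cl2(l) must end up as a reactant; scale by 2 for the 2 C2H4Cl2(l)): (-2)·(-39.9) = +79.8 kcal
eq. 3 × 2 (×2 to match 2 C2H6(g) in the target): (2)·(-20.2) = -40.4 kcal
eq. 4 as written (CCl4(l) already on the product side): -30.6 kcal
ΔH°rxn = (+59.4) + (+79.8) + (-40.4) + (-30.6) = 68.2 kcal

ΔH°rxn = 68.2 kcal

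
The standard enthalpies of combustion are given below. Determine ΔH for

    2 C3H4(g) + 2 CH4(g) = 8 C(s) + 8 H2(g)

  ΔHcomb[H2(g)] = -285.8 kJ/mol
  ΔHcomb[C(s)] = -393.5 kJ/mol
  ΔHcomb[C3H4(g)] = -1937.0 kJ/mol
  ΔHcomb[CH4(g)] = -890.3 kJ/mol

With combustion enthalpies, reactants minus products:
= [2·(-1937.0) + 2·(-890.3)] − [8·(-393.5) + 8·(-285.8)]
= -220.2 kJ/mol

ΔH = -220.2 kJ/mol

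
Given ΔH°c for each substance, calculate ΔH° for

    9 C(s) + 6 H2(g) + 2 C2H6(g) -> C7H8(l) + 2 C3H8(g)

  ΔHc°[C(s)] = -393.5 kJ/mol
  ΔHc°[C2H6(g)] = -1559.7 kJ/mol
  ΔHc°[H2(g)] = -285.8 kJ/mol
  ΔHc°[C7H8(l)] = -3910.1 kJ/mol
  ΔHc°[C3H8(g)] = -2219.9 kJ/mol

ΔH° = -25.8 kJ/mol

With combustion enthalpies, reactants minus products:
= [9·(-393.5) + 6·(-285.8) + 2·(-1559.7)] − [1·(-3910.1) + 2·(-2219.9)]
= -25.8 kJ/mol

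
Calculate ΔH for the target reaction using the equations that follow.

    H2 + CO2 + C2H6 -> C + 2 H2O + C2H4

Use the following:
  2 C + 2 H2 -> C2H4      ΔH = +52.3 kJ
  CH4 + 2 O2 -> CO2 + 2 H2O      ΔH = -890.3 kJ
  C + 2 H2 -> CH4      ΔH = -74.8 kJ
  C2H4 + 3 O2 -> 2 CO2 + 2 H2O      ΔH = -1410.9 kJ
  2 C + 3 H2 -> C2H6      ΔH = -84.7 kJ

ΔH = -41.1 kJ

equation 1 reversed: -52.3 kJ
equation 2 × 3: (3)·(-890.3) = -2670.9 kJ
equation 3 × 3: (3)·(-74.8) = -224.4 kJ
equation 4 reversed and × 2: (-2)·(-1410.9) = +2821.8 kJ
equation 5 reversed: +84.7 kJ
Since enthalpy is a state function, ΔH = (-52.3) + (-2670.9) + (-224.4) + (+2821.8) + (+84.7) = -41.1 kJ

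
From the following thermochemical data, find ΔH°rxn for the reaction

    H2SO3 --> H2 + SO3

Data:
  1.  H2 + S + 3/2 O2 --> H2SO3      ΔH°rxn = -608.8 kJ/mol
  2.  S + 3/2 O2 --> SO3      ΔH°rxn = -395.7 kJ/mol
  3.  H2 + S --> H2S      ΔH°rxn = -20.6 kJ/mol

eq. 1 reversed: +608.8 kJ/mol
eq. 2 as written: -395.7 kJ/mol
eq. 3: not needed.
Combining the equations, ΔH°rxn = (-1)·(-608.8) + (1)·(-395.7) = 213.1 kJ/mol

ΔH°rxn = 213.1 kJ/mol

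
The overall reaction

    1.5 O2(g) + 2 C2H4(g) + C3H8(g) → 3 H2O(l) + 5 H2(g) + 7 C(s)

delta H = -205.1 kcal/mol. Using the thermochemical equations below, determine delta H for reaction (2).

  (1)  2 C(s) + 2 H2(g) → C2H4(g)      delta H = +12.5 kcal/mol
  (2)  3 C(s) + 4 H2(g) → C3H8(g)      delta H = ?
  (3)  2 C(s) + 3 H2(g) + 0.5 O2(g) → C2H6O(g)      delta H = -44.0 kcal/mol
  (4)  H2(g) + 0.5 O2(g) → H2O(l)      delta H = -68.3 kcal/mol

delta H = -24.8 kcal/mol

(1) reversed and × 2 (C2H4(g) must end up as a reactant; scale by 2 for the 2 C2H4(g)): (-2)·(+12.5) = -25.0 kcal/mol
(2) reversed (C3H8(g) must end up as a reactant): contributes −x
(3): not needed (C2H6O(g) appears nowhere else).
(4) × 3 (×3 to match 3 H2O(l) in the target): (3)·(-68.3) = -204.9 kcal/mol
-205.1 = (-25.0) + (-204.9) − x
x = (-205.1 − (-229.9)) / (-1) = -24.8 kcal/mol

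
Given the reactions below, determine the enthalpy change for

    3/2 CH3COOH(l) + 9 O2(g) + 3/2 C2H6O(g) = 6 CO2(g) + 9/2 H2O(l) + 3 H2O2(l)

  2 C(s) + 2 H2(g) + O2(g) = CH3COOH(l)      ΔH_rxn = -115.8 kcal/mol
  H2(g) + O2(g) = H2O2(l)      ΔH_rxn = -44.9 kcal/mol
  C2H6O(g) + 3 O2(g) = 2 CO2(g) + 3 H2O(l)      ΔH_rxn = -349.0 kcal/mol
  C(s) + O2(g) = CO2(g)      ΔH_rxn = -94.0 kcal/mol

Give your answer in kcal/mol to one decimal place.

equation 1 reversed and × 3/2: (-3/2)·(-115.8) = +173.7 kcal/mol
equation 2 × 3: (3)·(-44.9) = -134.7 kcal/mol
equation 3 × 3/2: (3/2)·(-349.0) = -523.5 kcal/mol
equation 4 × 3: (3)·(-94.0) = -282.0 kcal/mol
ΔH_rxn = (-3/2)·(-115.8) + (3)·(-44.9) + (3/2)·(-349.0) + (3)·(-94.0) = -766.5 kcal/mol

ΔH_rxn = -766.5 kcal/mol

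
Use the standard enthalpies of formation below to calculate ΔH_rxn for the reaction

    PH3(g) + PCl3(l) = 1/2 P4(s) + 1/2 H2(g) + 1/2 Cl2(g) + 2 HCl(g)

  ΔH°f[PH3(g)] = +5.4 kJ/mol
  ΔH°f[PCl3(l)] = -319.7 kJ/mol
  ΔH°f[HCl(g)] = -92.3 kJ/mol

ΔH_rxn = 129.7 kJ/mol

ΔH°rxn = Σ nΔHf°(products) − Σ nΔHf°(reactants).
Products: 1/2·(+0.0) + 1/2·(+0.0) + 1/2·(+0.0) + 2·(-92.3) = -184.6
Reactants: 1·(+5.4) + 1·(-319.7) = -314.3
ΔH_rxn = (-184.6) − (-314.3) = 129.7 kJ/mol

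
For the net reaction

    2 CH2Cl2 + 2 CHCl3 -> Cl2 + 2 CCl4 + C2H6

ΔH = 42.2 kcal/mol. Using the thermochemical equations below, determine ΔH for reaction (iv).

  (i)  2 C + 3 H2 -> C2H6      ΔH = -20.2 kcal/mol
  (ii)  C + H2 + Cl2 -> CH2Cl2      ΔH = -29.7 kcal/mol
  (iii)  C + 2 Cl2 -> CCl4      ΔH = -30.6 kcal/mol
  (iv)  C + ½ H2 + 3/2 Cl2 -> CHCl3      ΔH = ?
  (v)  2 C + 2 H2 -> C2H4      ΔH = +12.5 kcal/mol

(i) as written: -20.2 kcal/mol
(ii) reversed and × 2: (-2)·(-29.7) = +59.4 kcal/mol
(iii) × 2: (2)·(-30.6) = -61.2 kcal/mol
(iv) reversed and × 2: contributes −2·x
(v): not needed.
+42.2 = (-20.2) + (+59.4) + (-61.2) − 2·x
x = (+42.2 − (-22.0)) / (-2) = -32.1 kcal/mol

ΔH = -32.1 kcal/mol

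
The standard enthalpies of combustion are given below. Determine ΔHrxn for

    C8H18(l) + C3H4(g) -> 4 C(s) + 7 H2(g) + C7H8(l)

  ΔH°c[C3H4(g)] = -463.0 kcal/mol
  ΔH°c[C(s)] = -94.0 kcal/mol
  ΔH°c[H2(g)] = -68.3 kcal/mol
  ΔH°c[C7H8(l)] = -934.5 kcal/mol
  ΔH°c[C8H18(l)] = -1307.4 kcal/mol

With combustion enthalpies, reactants minus products:
= [1·(-1307.4) + 1·(-463.0)] − [4·(-94.0) + 7·(-68.3) + 1·(-934.5)]
= 18.2 kcal/mol

ΔHrxn = 18.2 kcal/mol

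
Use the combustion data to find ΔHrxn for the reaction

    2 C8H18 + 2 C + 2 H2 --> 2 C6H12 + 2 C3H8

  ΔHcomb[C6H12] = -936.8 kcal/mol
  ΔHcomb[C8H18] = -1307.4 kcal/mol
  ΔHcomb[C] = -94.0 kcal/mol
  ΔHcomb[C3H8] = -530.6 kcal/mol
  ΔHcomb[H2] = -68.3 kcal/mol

ΔHrxn = -4.6 kcal/mol

Using ΔH = Σ nΔHc°(reactants) − Σ nΔHc°(products):
= [2·(-1307.4) + 2·(-94.0) + 2·(-68.3)] − [2·(-936.8) + 2·(-530.6)]
= -4.6 kcal/mol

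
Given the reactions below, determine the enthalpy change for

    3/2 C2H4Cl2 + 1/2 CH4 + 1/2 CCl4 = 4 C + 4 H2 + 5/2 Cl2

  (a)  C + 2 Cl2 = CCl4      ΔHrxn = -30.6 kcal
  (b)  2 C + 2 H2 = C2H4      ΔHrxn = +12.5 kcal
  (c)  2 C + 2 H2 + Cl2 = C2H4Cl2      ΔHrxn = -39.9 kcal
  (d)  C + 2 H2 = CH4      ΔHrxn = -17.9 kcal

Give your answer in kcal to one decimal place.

(a) reversed and × 1/2 (reverse to put CCl4 on the reactant side; scale by 1/2 for the 1/2 CCl4): (-1/2)·(-30.6) = +15.3 kcal
(b): not needed (C2H4 appears nowhere else).
(c) reversed and × 3/2 (reverse to put C2H4Cl2 on the reactant side; scale by 3/2 for the 3/2 C2H4Cl2): (-3/2)·(-39.9) = +59.85 kcal
(d) reversed and × 1/2 (reverse to put CH4 on the reactant side; scale by 1/2 for the 1/2 CH4): (-1/2)·(-17.9) = +8.95 kcal
ΔHrxn = (-1/2)·(-30.6) + (-3/2)·(-39.9) + (-1/2)·(-17.9) = 84.1 kcal

ΔHrxn = 84.1 kcal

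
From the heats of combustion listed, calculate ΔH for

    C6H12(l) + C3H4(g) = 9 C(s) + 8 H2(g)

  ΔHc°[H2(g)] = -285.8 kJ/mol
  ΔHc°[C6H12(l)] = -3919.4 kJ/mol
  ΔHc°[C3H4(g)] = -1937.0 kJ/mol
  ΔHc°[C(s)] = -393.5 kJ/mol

ΔH = -28.5 kJ/mol

With combustion enthalpies, reactants minus products:
= [1·(-3919.4) + 1·(-1937.0)] − [9·(-393.5) + 8·(-285.8)]
= -28.5 kJ/mol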